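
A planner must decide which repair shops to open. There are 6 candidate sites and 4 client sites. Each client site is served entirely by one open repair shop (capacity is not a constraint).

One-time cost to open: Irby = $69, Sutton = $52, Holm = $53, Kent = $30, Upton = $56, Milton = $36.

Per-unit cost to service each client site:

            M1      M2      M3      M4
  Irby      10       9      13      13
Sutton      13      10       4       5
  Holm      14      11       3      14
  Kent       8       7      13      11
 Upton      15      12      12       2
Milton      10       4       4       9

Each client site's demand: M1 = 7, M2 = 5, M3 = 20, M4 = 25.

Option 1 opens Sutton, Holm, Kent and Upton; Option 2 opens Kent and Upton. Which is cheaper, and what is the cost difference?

Option 1: {Sutton, Holm, Kent, Upton}: M1→Kent 8·7=56, M2→Kent 7·5=35, M3→Holm 3·20=60, M4→Upton 2·25=50. Service 201; fixed 191; total 392.
Option 2: {Kent, Upton}: M1→Kent 8·7=56, M2→Kent 7·5=35, M3→Upton 12·20=240, M4→Upton 2·25=50. Service 381; fixed 86; total 467.
Difference: |392 − 467| = 75.

Option 1 is cheaper by 75.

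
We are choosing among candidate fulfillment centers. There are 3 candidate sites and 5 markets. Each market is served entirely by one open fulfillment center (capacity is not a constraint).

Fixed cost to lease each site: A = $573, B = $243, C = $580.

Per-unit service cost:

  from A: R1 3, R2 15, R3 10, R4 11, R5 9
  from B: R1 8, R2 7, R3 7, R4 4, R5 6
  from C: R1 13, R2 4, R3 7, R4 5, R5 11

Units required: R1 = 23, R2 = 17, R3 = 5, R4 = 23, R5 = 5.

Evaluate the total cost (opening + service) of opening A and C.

Each market is assigned to its cheapest site among the open ones.
{A, C}: R1→A 3·23=69, R2→C 4·17=68, R3→C 7·5=35, R4→C 5·23=115, R5→A 9·5=45. Service 332; fixed 1153; total 1485.

Total cost: 1485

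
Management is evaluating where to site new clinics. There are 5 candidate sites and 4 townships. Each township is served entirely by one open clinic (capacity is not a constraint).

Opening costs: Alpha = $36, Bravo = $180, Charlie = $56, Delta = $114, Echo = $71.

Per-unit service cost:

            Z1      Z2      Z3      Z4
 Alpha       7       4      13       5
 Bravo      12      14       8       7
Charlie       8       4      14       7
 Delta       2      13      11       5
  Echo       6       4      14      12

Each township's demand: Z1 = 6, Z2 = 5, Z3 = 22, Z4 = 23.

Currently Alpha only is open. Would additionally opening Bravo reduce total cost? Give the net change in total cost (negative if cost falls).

No — net change +70 (cost rises by 70).

Current service cost with {Alpha}: 463.
Adding Bravo: each township re-picks its cheapest; new service cost 353, saving 110.
Extra fixed cost: 180. Net change = 180 − 110 = 70.
(Totals: 499 → 569.)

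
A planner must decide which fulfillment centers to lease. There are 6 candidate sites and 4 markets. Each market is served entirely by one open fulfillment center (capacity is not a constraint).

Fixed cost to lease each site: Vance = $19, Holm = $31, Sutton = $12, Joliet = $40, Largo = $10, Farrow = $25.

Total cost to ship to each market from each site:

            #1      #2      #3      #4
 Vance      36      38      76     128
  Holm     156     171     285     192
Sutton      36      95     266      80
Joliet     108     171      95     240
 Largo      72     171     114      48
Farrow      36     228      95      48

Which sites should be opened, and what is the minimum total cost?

For any fixed open set, each market goes to its cheapest open site; total = fixed + service.
{Vance, Largo}: #1→Vance 36, #2→Vance 38, #3→Vance 76, #4→Largo 48. Service 198; fixed 29; total 227.
{Vance, Sutton, Largo}: service 198 + fixed 41 = 239
{Vance, Farrow}: service 198 + fixed 44 = 242
{Vance, Holm, Sutton, Joliet, Largo, Farrow}: #1→Vance 36, #2→Vance 38, #3→Vance 76, #4→Largo 48. Service 198; fixed 137; total 335.
No other subset beats 227.

Open Vance and Largo; minimum total cost 227.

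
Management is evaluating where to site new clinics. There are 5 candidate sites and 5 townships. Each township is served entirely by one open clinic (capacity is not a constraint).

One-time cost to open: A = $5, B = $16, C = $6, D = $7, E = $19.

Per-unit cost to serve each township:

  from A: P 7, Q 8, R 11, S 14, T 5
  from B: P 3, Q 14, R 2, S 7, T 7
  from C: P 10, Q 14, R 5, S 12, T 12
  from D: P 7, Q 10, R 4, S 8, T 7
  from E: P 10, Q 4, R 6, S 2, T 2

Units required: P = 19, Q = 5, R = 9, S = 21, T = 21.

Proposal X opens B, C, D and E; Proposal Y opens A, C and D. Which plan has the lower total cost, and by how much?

Proposal X is cheaper by 273.

Proposal X: {B, C, D, E}: P→B 3·19=57, Q→E 4·5=20, R→B 2·9=18, S→E 2·21=42, T→E 2·21=42. Service 179; fixed 48; total 227.
Proposal Y: {A, C, D}: P→A 7·19=133, Q→A 8·5=40, R→D 4·9=36, S→D 8·21=168, T→A 5·21=105. Service 482; fixed 18; total 500.
Difference: |227 − 500| = 273.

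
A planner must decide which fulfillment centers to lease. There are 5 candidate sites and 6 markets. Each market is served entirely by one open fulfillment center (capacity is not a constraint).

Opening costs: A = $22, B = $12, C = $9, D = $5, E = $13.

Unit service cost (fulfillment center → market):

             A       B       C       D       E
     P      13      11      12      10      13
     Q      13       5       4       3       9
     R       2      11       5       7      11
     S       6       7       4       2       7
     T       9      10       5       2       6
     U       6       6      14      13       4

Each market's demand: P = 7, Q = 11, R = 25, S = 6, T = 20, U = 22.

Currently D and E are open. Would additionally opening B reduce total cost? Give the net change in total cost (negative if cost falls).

Current service cost with {D, E}: 418.
Adding B: each market re-picks its cheapest; new service cost 418, saving 0.
Extra fixed cost: 12. Net change = 12 − 0 = 12.
(Totals: 436 → 448.)

No — net change +12 (cost rises by 12).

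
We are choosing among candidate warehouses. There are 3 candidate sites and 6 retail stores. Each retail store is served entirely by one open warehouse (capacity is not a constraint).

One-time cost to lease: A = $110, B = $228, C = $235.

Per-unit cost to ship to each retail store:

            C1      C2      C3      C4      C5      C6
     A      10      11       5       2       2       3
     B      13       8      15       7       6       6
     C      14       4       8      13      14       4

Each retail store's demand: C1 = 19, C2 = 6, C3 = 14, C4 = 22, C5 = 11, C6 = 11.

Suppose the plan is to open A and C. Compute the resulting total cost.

Total cost: 728

Each retail store is assigned to its cheapest site among the open ones.
{A, C}: C1→A 10·19=190, C2→C 4·6=24, C3→A 5·14=70, C4→A 2·22=44, C5→A 2·11=22, C6→A 3·11=33. Service 383; fixed 345; total 728.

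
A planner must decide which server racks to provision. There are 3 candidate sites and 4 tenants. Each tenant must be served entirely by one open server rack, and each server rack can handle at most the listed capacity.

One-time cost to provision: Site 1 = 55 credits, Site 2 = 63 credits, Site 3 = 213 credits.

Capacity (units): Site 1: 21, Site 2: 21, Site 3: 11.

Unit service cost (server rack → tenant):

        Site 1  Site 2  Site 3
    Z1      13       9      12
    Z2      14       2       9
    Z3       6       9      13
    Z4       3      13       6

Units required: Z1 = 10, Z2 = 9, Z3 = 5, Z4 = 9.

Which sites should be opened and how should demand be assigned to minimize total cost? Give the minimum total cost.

Minimum total cost: 283

Open {Site 1, Site 2}: Z1→Site 2 9·10=90, Z2→Site 2 2·9=18, Z3→Site 1 6·5=30, Z4→Site 1 3·9=27.
Loads: Site 1 carries 14/21, Site 2 carries 19/21. Service 165; fixed 118; total 283.
Next best feasible plan costs 338.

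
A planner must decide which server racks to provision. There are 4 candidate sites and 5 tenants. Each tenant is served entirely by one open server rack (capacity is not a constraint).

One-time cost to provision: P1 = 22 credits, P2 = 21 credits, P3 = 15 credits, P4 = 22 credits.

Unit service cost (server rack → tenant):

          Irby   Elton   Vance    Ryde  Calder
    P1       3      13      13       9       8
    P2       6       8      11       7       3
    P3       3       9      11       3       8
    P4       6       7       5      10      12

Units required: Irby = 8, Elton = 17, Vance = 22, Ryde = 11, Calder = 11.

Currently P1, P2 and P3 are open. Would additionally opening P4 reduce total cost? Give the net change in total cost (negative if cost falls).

Current service cost with {P1, P2, P3}: 468.
Adding P4: each tenant re-picks its cheapest; new service cost 319, saving 149.
Extra fixed cost: 22. Net change = 22 − 149 = -127.
(Totals: 526 → 399.)

Yes — net change −127 (cost falls by 127).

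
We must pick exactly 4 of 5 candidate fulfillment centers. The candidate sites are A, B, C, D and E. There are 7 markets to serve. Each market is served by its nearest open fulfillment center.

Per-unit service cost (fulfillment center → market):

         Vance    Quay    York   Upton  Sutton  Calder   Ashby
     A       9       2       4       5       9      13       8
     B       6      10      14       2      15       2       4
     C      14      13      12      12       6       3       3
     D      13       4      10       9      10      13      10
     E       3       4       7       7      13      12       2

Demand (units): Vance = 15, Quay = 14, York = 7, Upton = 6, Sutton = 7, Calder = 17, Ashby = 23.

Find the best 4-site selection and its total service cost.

With exactly 4 open, each market uses its cheapest among the chosen.
{A, B, C, E}: Vance→E 3·15=45, Quay→A 2·14=28, York→A 4·7=28, Upton→B 2·6=12, Sutton→C 6·7=42, Calder→B 2·17=34, Ashby→E 2·23=46. Service cost 235.
{A, B, D, E}: service cost 256
{A, C, D, E}: service cost 270
Among all 5 size-4 choices, {A, B, C, E} is lowest.

Choose A, B, C and E; total service cost 235.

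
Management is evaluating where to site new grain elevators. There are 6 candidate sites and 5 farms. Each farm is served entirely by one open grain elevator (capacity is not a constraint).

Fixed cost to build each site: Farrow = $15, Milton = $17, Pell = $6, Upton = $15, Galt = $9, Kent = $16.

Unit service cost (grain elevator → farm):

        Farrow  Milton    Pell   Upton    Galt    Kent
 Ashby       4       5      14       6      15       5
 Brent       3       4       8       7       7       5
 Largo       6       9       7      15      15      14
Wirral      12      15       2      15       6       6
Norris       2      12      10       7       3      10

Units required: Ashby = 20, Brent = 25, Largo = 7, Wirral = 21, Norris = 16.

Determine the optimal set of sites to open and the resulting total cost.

Open Farrow and Pell; minimum total cost 292.

For any fixed open set, each farm goes to its cheapest open site; total = fixed + service.
{Farrow, Pell}: Ashby→Farrow 4·20=80, Brent→Farrow 3·25=75, Largo→Farrow 6·7=42, Wirral→Pell 2·21=42, Norris→Farrow 2·16=32. Service 271; fixed 21; total 292.
{Farrow, Pell, Galt}: service 271 + fixed 30 = 301
{Farrow, Pell, Upton}: Ashby→Farrow 4·20=80, Brent→Farrow 3·25=75, Largo→Farrow 6·7=42, Wirral→Pell 2·21=42, Norris→Farrow 2·16=32. Service 271; fixed 36; total 307.
{Farrow, Milton, Pell, Upton, Galt, Kent}: Ashby→Farrow 4·20=80, Brent→Farrow 3·25=75, Largo→Farrow 6·7=42, Wirral→Pell 2·21=42, Norris→Farrow 2·16=32. Service 271; fixed 78; total 349.
No other subset beats 292.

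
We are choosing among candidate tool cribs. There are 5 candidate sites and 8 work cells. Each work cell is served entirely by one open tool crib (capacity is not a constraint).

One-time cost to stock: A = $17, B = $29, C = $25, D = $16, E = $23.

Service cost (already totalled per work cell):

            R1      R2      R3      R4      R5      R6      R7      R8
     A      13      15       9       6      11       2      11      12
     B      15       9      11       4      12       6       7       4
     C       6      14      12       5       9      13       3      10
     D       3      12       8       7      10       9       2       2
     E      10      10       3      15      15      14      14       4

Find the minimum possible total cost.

For any fixed open set, each work cell goes to its cheapest open site; total = fixed + service.
{D}: R1→D 3, R2→D 12, R3→D 8, R4→D 7, R5→D 10, R6→D 9, R7→D 2, R8→D 2. Service 53; fixed 16; total 69.
{A, D}: R1→D 3, R2→D 12, R3→D 8, R4→A 6, R5→D 10, R6→A 2, R7→D 2, R8→D 2. Service 45; fixed 33; total 78.
{D, E}: service 46 + fixed 39 = 85
{A, B, C, D, E}: R1→D 3, R2→B 9, R3→E 3, R4→B 4, R5→C 9, R6→A 2, R7→D 2, R8→D 2. Service 34; fixed 110; total 144.
No other subset beats 69.

Minimum total cost: 69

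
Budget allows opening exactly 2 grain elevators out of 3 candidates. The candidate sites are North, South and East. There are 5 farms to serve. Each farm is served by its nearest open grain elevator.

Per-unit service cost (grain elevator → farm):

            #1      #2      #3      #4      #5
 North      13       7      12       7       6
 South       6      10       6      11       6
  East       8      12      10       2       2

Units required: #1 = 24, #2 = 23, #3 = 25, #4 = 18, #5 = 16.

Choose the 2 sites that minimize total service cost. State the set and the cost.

Choose South and East; total service cost 592.

With exactly 2 open, each farm uses its cheapest among the chosen.
{South, East}: #1→South 6·24=144, #2→South 10·23=230, #3→South 6·25=150, #4→East 2·18=36, #5→East 2·16=32. Service cost 592.
{North, East}: service cost 671
{North, South}: service cost 677
Among all 3 size-2 choices, {South, East} is lowest.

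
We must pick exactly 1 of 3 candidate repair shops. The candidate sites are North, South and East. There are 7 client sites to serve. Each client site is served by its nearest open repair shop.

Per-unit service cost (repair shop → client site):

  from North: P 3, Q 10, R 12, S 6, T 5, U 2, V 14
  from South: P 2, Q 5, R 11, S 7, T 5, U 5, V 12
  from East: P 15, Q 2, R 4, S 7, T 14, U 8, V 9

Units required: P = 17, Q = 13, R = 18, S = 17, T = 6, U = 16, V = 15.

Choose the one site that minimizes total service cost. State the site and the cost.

With exactly 1 open, each client site uses its cheapest among the chosen.
{South}: P→South 2·17=34, Q→South 5·13=65, R→South 11·18=198, S→South 7·17=119, T→South 5·6=30, U→South 5·16=80, V→South 12·15=180. Service cost 706.
{North}: service cost 771
{East}: service cost 819
Among all 3 size-1 choices, {South} is lowest.

Choose South only; total service cost 706.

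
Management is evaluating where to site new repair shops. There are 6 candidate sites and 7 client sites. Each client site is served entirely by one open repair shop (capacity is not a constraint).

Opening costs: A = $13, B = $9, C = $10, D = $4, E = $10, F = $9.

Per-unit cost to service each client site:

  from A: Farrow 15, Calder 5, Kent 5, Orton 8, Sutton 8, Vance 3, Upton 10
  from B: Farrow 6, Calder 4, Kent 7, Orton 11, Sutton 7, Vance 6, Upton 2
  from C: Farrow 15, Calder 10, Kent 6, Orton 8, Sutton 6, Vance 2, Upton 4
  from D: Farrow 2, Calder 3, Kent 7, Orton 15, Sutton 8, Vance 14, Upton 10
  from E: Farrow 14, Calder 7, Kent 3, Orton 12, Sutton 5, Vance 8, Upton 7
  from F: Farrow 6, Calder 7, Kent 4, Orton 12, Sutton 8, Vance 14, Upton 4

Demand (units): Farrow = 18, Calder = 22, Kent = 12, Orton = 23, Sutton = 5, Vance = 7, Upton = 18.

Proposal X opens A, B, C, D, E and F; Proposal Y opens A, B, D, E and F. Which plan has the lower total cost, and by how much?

Proposal Y is cheaper by 3.

Proposal X: {A, B, C, D, E, F}: Farrow→D 2·18=36, Calder→D 3·22=66, Kent→E 3·12=36, Orton→A 8·23=184, Sutton→E 5·5=25, Vance→C 2·7=14, Upton→B 2·18=36. Service 397; fixed 55; total 452.
Proposal Y: {A, B, D, E, F}: Farrow→D 2·18=36, Calder→D 3·22=66, Kent→E 3·12=36, Orton→A 8·23=184, Sutton→E 5·5=25, Vance→A 3·7=21, Upton→B 2·18=36. Service 404; fixed 45; total 449.
Difference: |452 − 449| = 3.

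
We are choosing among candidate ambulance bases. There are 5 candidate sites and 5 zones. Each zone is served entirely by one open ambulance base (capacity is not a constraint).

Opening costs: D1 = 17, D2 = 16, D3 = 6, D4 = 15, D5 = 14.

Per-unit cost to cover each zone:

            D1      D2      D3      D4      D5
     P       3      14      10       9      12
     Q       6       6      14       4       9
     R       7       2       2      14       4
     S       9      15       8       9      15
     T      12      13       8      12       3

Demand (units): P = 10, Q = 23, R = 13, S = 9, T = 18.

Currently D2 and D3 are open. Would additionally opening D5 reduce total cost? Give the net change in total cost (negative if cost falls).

Yes — net change −76 (cost falls by 76).

Current service cost with {D2, D3}: 480.
Adding D5: each zone re-picks its cheapest; new service cost 390, saving 90.
Extra fixed cost: 14. Net change = 14 − 90 = -76.
(Totals: 502 → 426.)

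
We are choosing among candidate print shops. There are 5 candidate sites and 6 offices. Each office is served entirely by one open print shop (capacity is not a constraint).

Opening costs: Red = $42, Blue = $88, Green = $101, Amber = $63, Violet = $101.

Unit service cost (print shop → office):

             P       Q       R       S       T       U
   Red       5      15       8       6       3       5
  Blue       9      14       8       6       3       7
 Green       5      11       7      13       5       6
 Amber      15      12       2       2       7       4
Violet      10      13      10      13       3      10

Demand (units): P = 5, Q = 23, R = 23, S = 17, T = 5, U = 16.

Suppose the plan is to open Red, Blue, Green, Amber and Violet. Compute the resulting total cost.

Each office is assigned to its cheapest site among the open ones.
{Red, Blue, Green, Amber, Violet}: P→Red 5·5=25, Q→Green 11·23=253, R→Amber 2·23=46, S→Amber 2·17=34, T→Red 3·5=15, U→Amber 4·16=64. Service 437; fixed 395; total 832.

Total cost: 832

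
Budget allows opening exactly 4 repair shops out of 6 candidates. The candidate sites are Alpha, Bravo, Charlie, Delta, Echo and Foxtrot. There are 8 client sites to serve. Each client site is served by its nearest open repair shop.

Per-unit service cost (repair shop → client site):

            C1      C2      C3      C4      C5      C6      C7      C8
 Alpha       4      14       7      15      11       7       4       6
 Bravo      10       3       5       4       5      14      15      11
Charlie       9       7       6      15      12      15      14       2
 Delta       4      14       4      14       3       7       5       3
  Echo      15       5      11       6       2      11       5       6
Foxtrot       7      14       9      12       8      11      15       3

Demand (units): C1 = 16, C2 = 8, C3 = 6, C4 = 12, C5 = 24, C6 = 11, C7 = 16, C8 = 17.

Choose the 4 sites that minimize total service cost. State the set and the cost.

With exactly 4 open, each client site uses its cheapest among the chosen.
{Alpha, Bravo, Charlie, Echo}: C1→Alpha 4·16=64, C2→Bravo 3·8=24, C3→Bravo 5·6=30, C4→Bravo 4·12=48, C5→Echo 2·24=48, C6→Alpha 7·11=77, C7→Alpha 4·16=64, C8→Charlie 2·17=34. Service cost 389.
{Bravo, Charlie, Delta, Echo}: service cost 399
{Alpha, Bravo, Delta, Echo}: service cost 400
Among all 15 size-4 choices, {Alpha, Bravo, Charlie, Echo} is lowest.

Choose Alpha, Bravo, Charlie and Echo; total service cost 389.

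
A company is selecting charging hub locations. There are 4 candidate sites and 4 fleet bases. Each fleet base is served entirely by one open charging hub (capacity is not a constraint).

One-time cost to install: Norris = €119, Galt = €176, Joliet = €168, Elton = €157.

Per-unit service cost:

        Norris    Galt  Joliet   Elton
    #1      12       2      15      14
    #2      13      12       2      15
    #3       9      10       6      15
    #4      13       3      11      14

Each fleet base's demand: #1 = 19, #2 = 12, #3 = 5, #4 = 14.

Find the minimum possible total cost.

Minimum total cost: 450

For any fixed open set, each fleet base goes to its cheapest open site; total = fixed + service.
{Galt}: #1→Galt 2·19=38, #2→Galt 12·12=144, #3→Galt 10·5=50, #4→Galt 3·14=42. Service 274; fixed 176; total 450.
{Galt, Joliet}: service 134 + fixed 344 = 478
{Norris, Galt}: service 269 + fixed 295 = 564
{Norris, Galt, Joliet, Elton}: #1→Galt 2·19=38, #2→Joliet 2·12=24, #3→Joliet 6·5=30, #4→Galt 3·14=42. Service 134; fixed 620; total 754.
No other subset beats 450.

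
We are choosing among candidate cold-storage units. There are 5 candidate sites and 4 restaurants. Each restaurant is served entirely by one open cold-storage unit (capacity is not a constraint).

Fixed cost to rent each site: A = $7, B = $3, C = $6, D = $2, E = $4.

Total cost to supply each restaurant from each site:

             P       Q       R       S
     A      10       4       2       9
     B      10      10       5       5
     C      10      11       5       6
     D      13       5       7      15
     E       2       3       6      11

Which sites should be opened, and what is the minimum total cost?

Open B and E; minimum total cost 22.

For any fixed open set, each restaurant goes to its cheapest open site; total = fixed + service.
{B, E}: P→E 2, Q→E 3, R→B 5, S→B 5. Service 15; fixed 7; total 22.
{B, D, E}: P→E 2, Q→E 3, R→B 5, S→B 5. Service 15; fixed 9; total 24.
{A, B, E}: P→E 2, Q→E 3, R→A 2, S→B 5. Service 12; fixed 14; total 26.
{A, B, C, D, E}: service 12 + fixed 22 = 34
No other subset beats 22.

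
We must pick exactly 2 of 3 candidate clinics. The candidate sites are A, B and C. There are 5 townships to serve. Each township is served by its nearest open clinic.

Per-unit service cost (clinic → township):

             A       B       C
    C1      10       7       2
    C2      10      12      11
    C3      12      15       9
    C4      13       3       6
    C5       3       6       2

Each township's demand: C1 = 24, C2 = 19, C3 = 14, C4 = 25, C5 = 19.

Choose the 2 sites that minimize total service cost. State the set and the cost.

With exactly 2 open, each township uses its cheapest among the chosen.
{B, C}: C1→C 2·24=48, C2→C 11·19=209, C3→C 9·14=126, C4→B 3·25=75, C5→C 2·19=38. Service cost 496.
{A, C}: service cost 552
{A, B}: service cost 658
Among all 3 size-2 choices, {B, C} is lowest.

Choose B and C; total service cost 496.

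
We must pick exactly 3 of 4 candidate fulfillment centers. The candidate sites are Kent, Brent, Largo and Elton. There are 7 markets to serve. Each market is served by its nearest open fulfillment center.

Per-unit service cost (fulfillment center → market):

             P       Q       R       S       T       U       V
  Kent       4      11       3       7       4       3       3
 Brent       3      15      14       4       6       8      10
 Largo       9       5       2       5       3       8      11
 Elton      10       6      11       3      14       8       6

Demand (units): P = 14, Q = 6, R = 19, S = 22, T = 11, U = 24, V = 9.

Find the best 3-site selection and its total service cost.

Choose Kent, Largo and Elton; total service cost 322.

With exactly 3 open, each market uses its cheapest among the chosen.
{Kent, Largo, Elton}: P→Kent 4·14=56, Q→Largo 5·6=30, R→Largo 2·19=38, S→Elton 3·22=66, T→Largo 3·11=33, U→Kent 3·24=72, V→Kent 3·9=27. Service cost 322.
{Kent, Brent, Largo}: service cost 330
{Kent, Brent, Elton}: service cost 344
Among all 4 size-3 choices, {Kent, Largo, Elton} is lowest.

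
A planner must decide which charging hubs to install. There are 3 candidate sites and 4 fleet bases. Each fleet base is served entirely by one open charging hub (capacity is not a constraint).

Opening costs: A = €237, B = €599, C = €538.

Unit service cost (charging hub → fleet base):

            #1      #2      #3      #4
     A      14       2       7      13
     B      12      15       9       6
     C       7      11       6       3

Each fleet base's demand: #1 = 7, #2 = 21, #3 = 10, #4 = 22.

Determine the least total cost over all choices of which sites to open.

Minimum total cost: 733

For any fixed open set, each fleet base goes to its cheapest open site; total = fixed + service.
{A}: #1→A 14·7=98, #2→A 2·21=42, #3→A 7·10=70, #4→A 13·22=286. Service 496; fixed 237; total 733.
{C}: service 406 + fixed 538 = 944
{A, C}: service 217 + fixed 775 = 992
{A, B, C}: #1→C 7·7=49, #2→A 2·21=42, #3→C 6·10=60, #4→C 3·22=66. Service 217; fixed 1374; total 1591.
No other subset beats 733.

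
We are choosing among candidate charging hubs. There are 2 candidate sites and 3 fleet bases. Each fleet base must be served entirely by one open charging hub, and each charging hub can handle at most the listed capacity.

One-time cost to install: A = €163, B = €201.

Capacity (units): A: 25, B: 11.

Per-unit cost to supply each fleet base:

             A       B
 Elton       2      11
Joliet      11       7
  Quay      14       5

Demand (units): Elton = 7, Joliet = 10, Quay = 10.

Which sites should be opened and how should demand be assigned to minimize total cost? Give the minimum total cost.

Open {A, B}: Elton→A 2·7=14, Joliet→A 11·10=110, Quay→B 5·10=50.
Loads: A carries 17/25, B carries 10/11. Service 174; fixed 364; total 538.
Next best feasible plan costs 588.

Minimum total cost: 538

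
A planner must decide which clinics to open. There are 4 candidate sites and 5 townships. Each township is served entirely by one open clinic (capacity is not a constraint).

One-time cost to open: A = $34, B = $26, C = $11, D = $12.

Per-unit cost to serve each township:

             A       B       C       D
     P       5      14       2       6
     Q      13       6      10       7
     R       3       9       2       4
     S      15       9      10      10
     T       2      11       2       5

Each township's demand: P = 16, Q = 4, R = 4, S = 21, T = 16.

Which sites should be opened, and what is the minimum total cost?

For any fixed open set, each township goes to its cheapest open site; total = fixed + service.
{B, C}: P→C 2·16=32, Q→B 6·4=24, R→C 2·4=8, S→B 9·21=189, T→C 2·16=32. Service 285; fixed 37; total 322.
{C}: service 322 + fixed 11 = 333
{C, D}: service 310 + fixed 23 = 333
{A, B, C, D}: service 285 + fixed 83 = 368
No other subset beats 322.

Open B and C; minimum total cost 322.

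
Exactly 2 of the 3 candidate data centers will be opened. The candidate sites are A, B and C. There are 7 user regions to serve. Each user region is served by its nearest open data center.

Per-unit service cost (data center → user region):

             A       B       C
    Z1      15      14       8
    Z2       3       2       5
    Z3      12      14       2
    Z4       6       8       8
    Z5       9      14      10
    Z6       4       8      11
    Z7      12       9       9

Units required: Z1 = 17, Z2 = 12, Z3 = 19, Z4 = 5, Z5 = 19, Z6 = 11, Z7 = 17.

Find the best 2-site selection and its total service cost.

Choose A and C; total service cost 608.

With exactly 2 open, each user region uses its cheapest among the chosen.
{A, C}: Z1→C 8·17=136, Z2→A 3·12=36, Z3→C 2·19=38, Z4→A 6·5=30, Z5→A 9·19=171, Z6→A 4·11=44, Z7→C 9·17=153. Service cost 608.
{B, C}: service cost 669
{A, B}: service cost 888
Among all 3 size-2 choices, {A, C} is lowest.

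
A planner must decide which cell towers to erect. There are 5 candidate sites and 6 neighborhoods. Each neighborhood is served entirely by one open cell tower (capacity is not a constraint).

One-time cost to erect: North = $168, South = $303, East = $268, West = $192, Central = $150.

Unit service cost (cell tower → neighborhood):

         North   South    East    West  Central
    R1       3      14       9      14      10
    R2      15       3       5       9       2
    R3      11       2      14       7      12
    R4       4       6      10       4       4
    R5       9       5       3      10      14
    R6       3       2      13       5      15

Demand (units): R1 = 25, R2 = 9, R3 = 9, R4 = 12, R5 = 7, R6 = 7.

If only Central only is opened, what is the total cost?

Each neighborhood is assigned to its cheapest site among the open ones.
{Central}: R1→Central 10·25=250, R2→Central 2·9=18, R3→Central 12·9=108, R4→Central 4·12=48, R5→Central 14·7=98, R6→Central 15·7=105. Service 627; fixed 150; total 777.

Total cost: 777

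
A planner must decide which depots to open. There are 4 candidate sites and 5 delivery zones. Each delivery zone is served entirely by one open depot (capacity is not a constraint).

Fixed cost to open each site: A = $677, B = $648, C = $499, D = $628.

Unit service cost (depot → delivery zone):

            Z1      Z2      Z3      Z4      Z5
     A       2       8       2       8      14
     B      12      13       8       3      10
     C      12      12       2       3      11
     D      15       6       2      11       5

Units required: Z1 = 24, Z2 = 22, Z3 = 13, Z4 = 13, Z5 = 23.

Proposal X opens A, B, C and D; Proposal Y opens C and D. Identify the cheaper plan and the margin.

Proposal X: {A, B, C, D}: Z1→A 2·24=48, Z2→D 6·22=132, Z3→A 2·13=26, Z4→B 3·13=39, Z5→D 5·23=115. Service 360; fixed 2452; total 2812.
Proposal Y: {C, D}: Z1→C 12·24=288, Z2→D 6·22=132, Z3→C 2·13=26, Z4→C 3·13=39, Z5→D 5·23=115. Service 600; fixed 1127; total 1727.
Difference: |2812 − 1727| = 1085.

Proposal Y is cheaper by 1085.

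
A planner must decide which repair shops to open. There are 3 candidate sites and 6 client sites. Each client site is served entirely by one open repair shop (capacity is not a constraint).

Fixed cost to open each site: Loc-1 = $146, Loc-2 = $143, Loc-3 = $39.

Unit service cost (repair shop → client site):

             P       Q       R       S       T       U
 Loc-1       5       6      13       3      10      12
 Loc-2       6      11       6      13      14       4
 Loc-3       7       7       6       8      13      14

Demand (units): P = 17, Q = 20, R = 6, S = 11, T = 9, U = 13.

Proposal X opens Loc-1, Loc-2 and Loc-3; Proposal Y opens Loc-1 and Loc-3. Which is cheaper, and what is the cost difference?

Proposal Y is cheaper by 39.

Proposal X: {Loc-1, Loc-2, Loc-3}: P→Loc-1 5·17=85, Q→Loc-1 6·20=120, R→Loc-2 6·6=36, S→Loc-1 3·11=33, T→Loc-1 10·9=90, U→Loc-2 4·13=52. Service 416; fixed 328; total 744.
Proposal Y: {Loc-1, Loc-3}: P→Loc-1 5·17=85, Q→Loc-1 6·20=120, R→Loc-3 6·6=36, S→Loc-1 3·11=33, T→Loc-1 10·9=90, U→Loc-1 12·13=156. Service 520; fixed 185; total 705.
Difference: |744 − 705| = 39.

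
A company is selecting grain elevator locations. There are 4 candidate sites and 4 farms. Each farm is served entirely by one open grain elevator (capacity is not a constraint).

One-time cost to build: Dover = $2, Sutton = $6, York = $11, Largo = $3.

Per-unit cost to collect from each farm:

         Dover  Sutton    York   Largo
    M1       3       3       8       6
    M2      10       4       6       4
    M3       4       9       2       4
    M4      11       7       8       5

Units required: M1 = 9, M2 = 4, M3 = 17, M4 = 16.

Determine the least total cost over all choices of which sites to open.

Minimum total cost: 173

For any fixed open set, each farm goes to its cheapest open site; total = fixed + service.
{Dover, York, Largo}: M1→Dover 3·9=27, M2→Largo 4·4=16, M3→York 2·17=34, M4→Largo 5·16=80. Service 157; fixed 16; total 173.
{Sutton, York, Largo}: service 157 + fixed 20 = 177
{Dover, Sutton, York, Largo}: service 157 + fixed 22 = 179
{Dover}: service 311 + fixed 2 = 313
No other subset beats 173.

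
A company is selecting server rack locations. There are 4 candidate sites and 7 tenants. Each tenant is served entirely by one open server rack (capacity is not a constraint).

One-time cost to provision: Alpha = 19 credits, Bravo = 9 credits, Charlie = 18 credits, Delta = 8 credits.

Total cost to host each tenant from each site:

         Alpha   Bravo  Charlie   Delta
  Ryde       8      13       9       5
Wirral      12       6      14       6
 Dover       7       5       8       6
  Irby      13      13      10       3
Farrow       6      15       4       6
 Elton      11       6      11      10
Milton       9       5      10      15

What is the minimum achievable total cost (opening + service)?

For any fixed open set, each tenant goes to its cheapest open site; total = fixed + service.
{Bravo, Delta}: Ryde→Delta 5, Wirral→Bravo 6, Dover→Bravo 5, Irby→Delta 3, Farrow→Delta 6, Elton→Bravo 6, Milton→Bravo 5. Service 36; fixed 17; total 53.
{Delta}: Ryde→Delta 5, Wirral→Delta 6, Dover→Delta 6, Irby→Delta 3, Farrow→Delta 6, Elton→Delta 10, Milton→Delta 15. Service 51; fixed 8; total 59.
{Bravo, Charlie, Delta}: service 34 + fixed 35 = 69
{Alpha, Bravo, Charlie, Delta}: service 34 + fixed 54 = 88
No other subset beats 53.

Minimum total cost: 53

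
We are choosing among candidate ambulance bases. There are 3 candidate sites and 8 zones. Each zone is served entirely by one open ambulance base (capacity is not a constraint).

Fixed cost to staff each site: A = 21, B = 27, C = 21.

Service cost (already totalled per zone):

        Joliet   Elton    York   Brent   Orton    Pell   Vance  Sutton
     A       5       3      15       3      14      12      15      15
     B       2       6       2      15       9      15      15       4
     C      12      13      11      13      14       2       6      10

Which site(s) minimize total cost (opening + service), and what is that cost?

Open B and C; minimum total cost 92.

For any fixed open set, each zone goes to its cheapest open site; total = fixed + service.
{B, C}: Joliet→B 2, Elton→B 6, York→B 2, Brent→C 13, Orton→B 9, Pell→C 2, Vance→C 6, Sutton→B 4. Service 44; fixed 48; total 92.
{B}: service 68 + fixed 27 = 95
{A, C}: service 54 + fixed 42 = 96
{A, B, C}: Joliet→B 2, Elton→A 3, York→B 2, Brent→A 3, Orton→B 9, Pell→C 2, Vance→C 6, Sutton→B 4. Service 31; fixed 69; total 100.
No other subset beats 92.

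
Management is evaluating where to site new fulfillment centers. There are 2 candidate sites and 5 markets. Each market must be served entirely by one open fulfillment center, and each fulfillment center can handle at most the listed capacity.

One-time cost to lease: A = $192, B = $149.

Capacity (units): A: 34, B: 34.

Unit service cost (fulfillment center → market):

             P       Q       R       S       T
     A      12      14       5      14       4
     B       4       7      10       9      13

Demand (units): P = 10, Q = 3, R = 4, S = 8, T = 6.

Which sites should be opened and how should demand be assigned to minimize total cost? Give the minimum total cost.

Minimum total cost: 400

Open {B}: P→B 4·10=40, Q→B 7·3=21, R→B 10·4=40, S→B 9·8=72, T→B 13·6=78.
Loads: B carries 31/34. Service 251; fixed 149; total 400.
Next best feasible plan costs 510.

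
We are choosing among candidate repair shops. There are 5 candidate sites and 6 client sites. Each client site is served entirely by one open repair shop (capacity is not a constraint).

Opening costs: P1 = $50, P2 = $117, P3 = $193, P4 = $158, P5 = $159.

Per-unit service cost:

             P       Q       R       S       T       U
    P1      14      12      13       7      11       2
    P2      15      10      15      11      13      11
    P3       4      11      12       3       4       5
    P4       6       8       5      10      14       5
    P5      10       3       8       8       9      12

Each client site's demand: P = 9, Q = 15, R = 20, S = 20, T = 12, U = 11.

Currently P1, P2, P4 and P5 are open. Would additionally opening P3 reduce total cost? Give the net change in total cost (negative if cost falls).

No — net change +35 (cost rises by 35).

Current service cost with {P1, P2, P4, P5}: 469.
Adding P3: each client site re-picks its cheapest; new service cost 311, saving 158.
Extra fixed cost: 193. Net change = 193 − 158 = 35.
(Totals: 953 → 988.)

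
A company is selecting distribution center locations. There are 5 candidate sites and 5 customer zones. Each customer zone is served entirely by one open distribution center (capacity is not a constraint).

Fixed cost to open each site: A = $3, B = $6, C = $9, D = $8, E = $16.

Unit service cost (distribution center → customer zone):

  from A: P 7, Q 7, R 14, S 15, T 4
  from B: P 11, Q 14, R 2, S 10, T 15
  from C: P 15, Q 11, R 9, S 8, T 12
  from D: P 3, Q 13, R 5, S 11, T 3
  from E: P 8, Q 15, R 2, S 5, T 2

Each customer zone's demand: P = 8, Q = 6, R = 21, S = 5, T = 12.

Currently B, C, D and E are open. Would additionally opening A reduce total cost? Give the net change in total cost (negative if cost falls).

Yes — net change −21 (cost falls by 21).

Current service cost with {B, C, D, E}: 181.
Adding A: each customer zone re-picks its cheapest; new service cost 157, saving 24.
Extra fixed cost: 3. Net change = 3 − 24 = -21.
(Totals: 220 → 199.)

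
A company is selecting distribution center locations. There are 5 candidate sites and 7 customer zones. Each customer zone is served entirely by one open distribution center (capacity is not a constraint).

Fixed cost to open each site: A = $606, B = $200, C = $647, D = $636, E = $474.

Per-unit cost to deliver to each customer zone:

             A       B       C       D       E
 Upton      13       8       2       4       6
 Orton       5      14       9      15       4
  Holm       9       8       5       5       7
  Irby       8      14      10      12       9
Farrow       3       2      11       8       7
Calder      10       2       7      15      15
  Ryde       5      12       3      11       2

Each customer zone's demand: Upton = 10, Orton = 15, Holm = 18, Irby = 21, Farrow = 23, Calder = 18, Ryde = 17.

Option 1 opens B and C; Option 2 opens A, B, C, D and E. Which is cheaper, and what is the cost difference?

Option 1: {B, C}: Upton→C 2·10=20, Orton→C 9·15=135, Holm→C 5·18=90, Irby→C 10·21=210, Farrow→B 2·23=46, Calder→B 2·18=36, Ryde→C 3·17=51. Service 588; fixed 847; total 1435.
Option 2: {A, B, C, D, E}: Upton→C 2·10=20, Orton→E 4·15=60, Holm→C 5·18=90, Irby→A 8·21=168, Farrow→B 2·23=46, Calder→B 2·18=36, Ryde→E 2·17=34. Service 454; fixed 2563; total 3017.
Difference: |1435 − 3017| = 1582.

Option 1 is cheaper by 1582.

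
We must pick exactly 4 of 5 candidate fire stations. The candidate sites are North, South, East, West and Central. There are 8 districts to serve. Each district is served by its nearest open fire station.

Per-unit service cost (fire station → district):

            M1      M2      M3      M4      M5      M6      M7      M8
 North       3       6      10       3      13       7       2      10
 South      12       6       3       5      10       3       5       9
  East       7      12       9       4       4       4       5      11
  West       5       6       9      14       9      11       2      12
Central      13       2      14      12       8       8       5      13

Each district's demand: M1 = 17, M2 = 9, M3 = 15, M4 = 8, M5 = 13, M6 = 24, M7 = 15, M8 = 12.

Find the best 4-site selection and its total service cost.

Choose North, South, East and Central; total service cost 400.

With exactly 4 open, each district uses its cheapest among the chosen.
{North, South, East, Central}: M1→North 3·17=51, M2→Central 2·9=18, M3→South 3·15=45, M4→North 3·8=24, M5→East 4·13=52, M6→South 3·24=72, M7→North 2·15=30, M8→South 9·12=108. Service cost 400.
{North, South, East, West}: service cost 436
{South, East, West, Central}: service cost 442
Among all 5 size-4 choices, {North, South, East, Central} is lowest.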